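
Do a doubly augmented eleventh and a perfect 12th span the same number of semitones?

A doubly augmented eleventh spans 19 semitones, and a perfect twelfth also spans 19 semitones — they're enharmonic.

Yes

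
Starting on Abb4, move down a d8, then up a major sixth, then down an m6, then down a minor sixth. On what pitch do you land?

C#3

A diminished octave down from Abb4 is Ab3.
Ab3 up a major sixth → F4 (9 semitones).
A minor sixth down from F4 is A3.
Down a minor sixth from A3: C#3 (8 semitones down).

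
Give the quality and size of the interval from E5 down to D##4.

diminished 9th

Descending from E5 to D##4 is the same interval as ascending D##4 to E5.
D to E spans two letter names (D-E), plus an octave: a ninth.
D##4 to E5 spans 12 semitones — two semitones narrower than the major ninth (14) — giving a diminished ninth.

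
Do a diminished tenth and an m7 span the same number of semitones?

No

A diminished tenth is 14 semitones but a minor seventh is 10 semitones — different sizes.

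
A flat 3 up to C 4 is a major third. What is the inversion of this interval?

m6

Interval numbers invert to sum to nine: 3 + 6 = 9, so a third inverts to a sixth.
Quality inverts too: major becomes minor. That makes the inversion a minor sixth.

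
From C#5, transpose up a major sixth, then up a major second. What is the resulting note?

C#5 up a major sixth → A#5 (9 semitones).
Up a major second from A#5: B#5 (2 semitones up).

B#5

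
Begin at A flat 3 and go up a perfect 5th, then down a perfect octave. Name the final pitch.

E flat 3

A perfect fifth up from Ab3 is Eb4.
Eb4 down a perfect octave → Eb3 (12 semitones).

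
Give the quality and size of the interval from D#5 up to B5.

D to B spans six letter names (D-E-F-G-A-B), so the interval is some kind of sixth.
D#5 to B5 is 8 semitones, a half step short of the major sixth (9), so this is minor.

minor 6th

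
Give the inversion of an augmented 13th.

diminished third

First reduce the compound augmented thirteenth to its simple form, an augmented sixth.
The rule of nine gives the new number: 9 − 6 = 3, so a sixth becomes a third.
And augmented becomes diminished under inversion, so we get a diminished third.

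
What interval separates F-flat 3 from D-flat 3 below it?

Descending from Fb3 to Db3 is the same interval as ascending Db3 to Fb3.
D to F spans three letter names (D-E-F): a third.
At 3 semitones, Db3→Fb3 falls one short of a major third: minor.

minor third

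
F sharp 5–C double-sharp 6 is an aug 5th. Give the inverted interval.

diminished fourth

The rule of nine gives the new number: 9 − 5 = 4, so a fifth becomes a fourth.
The quality also flips — augmented becomes diminished — giving a diminished fourth.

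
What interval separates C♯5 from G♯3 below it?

Descending from C#5 to G#3 is the same interval as ascending G#3 to C#5.
G to C spans four letter names (G-A-B-C), plus an octave: an eleventh.
The perfect eleventh spans 17 semitones, and G#3 to C#5 is exactly 17 semitones — so this is a perfect eleventh.
(Equivalently, a compound perfect fourth: a perfect fourth plus an octave.)

perfect eleventh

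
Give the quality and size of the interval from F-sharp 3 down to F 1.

Descending from F#3 to F1 is the same interval as ascending F1 to F#3.
F to F is the same letter name, plus 2 octaves, so the interval is some kind of fifteenth.
A perfect fifteenth would be 24 semitones; F1 to F#3 is 25, one semitone wider, so the interval is augmented.
(Equivalently, a compound augmented octave: an augmented octave plus an octave.)

augmented 15th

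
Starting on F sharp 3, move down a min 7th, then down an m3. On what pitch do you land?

A minor seventh down from F#3 is G#2.
G#2 down a minor third → E#2 (3 semitones).

E sharp 2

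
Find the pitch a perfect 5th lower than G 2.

The fifth takes the letter from G down to C.
A perfect fifth spans 7 semitones, so from G2 the target pitch is C2.

C 2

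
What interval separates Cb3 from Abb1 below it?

M10

Descending from Cb3 to Abb1 is the same interval as ascending Abb1 to Cb3.
A to C spans three letter names (A-B-C), plus an octave: a tenth.
The major tenth spans 16 semitones, and Abb1 to Cb3 is exactly 16 semitones — so this is a major tenth.
(Equivalently, a compound major third: a major third plus an octave.)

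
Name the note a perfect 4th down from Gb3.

Db3

Four letter names down from G: D.
Moving 5 semitones down from Gb3 (the size of a perfect fourth) reaches Db3.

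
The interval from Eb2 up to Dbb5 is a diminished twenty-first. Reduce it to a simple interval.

Subtracting seven from the interval number removes an octave: 21 − 14 = 7.
So a diminished twenty-first is 2 octaves plus a diminished seventh. The quality is unchanged.

d7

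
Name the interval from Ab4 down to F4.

minor third

Descending from Ab4 to F4 is the same interval as ascending F4 to Ab4.
F to A spans three letter names (F-G-A), so the interval is some kind of third.
A major third would be 4 semitones, but F4 to Ab4 is 3 — one semitone narrower, making it a minor third.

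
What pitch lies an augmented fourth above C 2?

F sharp 2

Counting four letter names up from C lands on F.
Moving 6 semitones up from C2 (the size of an augmented fourth) reaches F#2.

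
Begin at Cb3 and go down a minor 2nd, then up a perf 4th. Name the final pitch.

Down a minor second from Cb3: Bb2 (1 semitone down).
Bb2 up a perfect fourth → Eb3 (5 semitones).

Eb3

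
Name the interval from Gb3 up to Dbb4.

diminished fifth

G to D spans five letter names (G-A-B-C-D), so the interval is some kind of fifth.
Gb3 to Dbb4 spans 6 semitones — one semitone narrower than the perfect fifth (7) — giving a diminished fifth.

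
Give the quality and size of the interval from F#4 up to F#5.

F to F is the same letter name, plus an octave: an octave.
The perfect octave spans 12 semitones, and F#4 to F#5 is exactly 12 semitones — so this is a perfect octave.

perfect 8th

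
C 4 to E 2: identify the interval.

minor thirteenth

Descending from C4 to E2 is the same interval as ascending E2 to C4.
E to C spans six letter names (E-F-G-A-B-C), plus an octave: a thirteenth.
E2 to C4 is 20 semitones, a half step short of the major thirteenth (21), so this is minor.
(Equivalently, a compound minor sixth: a minor sixth plus an octave.)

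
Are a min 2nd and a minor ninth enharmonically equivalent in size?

A minor second spans 1 semitone; a minor ninth spans 13 semitones. They differ by 12.

No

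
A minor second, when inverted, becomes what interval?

major seventh

The rule of nine gives the new number: 9 − 2 = 7, so a second becomes a seventh.
The quality also flips — minor becomes major — giving a major seventh.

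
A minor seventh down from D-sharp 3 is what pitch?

E-sharp 2

Seven letter names down from D: E.
A minor seventh spans 10 semitones, so from D#3 the target pitch is E#2.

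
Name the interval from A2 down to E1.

perfect eleventh

Descending from A2 to E1 is the same interval as ascending E1 to A2.
E to A spans four letter names (E-F-G-A), plus an octave: an eleventh.
The perfect eleventh spans 17 semitones, and E1 to A2 is exactly 17 semitones — so this is a perfect eleventh.
(Equivalently, a compound perfect fourth: a perfect fourth plus an octave.)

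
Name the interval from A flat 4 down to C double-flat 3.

Descending from Ab4 to Cbb3 is the same interval as ascending Cbb3 to Ab4.
C to A spans six letter names (C-D-E-F-G-A), plus an octave, so the interval is some kind of thirteenth.
Cbb3 to Ab4 spans 22 semitones — one semitone wider than the major thirteenth (21) — giving an augmented thirteenth.
(Equivalently, a compound augmented sixth: an augmented sixth plus an octave.)

augmented thirteenth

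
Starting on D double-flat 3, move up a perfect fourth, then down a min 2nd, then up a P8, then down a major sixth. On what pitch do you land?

Up a perfect fourth from Dbb3: Gbb3 (5 semitones up).
Gbb3 down a minor second → Fb3 (1 semitone).
Fb3 up a perfect octave → Fb4 (12 semitones).
Fb4 down a major sixth → Abb3 (9 semitones).

A double-flat 3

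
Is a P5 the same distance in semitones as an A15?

7 semitones (perfect fifth) vs 25 semitones (augmented fifteenth): not equal.

No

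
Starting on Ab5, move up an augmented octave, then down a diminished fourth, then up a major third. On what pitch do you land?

G##6

Up an augmented octave from Ab5: A6 (13 semitones up).
A diminished fourth down from A6 is E#6.
E#6 up a major third → G##6 (4 semitones).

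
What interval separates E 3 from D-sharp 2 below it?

Descending from E3 to D#2 is the same interval as ascending D#2 to E3.
D to E spans two letter names (D-E), plus an octave, so the interval is some kind of ninth.
A major ninth would be 14 semitones, but D#2 to E3 is 13 — one semitone narrower, making it a minor ninth.
(Equivalently, a compound minor second: a minor second plus an octave.)

minor ninth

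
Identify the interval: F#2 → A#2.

F to A spans three letter names (F-G-A), so the interval is some kind of third.
F#2 to A#2 is 4 semitones, matching the major third exactly, so the quality is major.

major third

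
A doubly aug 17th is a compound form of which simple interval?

AA3

Subtracting seven from the interval number removes an octave: 17 − 14 = 3.
So a doubly augmented seventeenth is 2 octaves plus a doubly augmented third. The quality is unchanged.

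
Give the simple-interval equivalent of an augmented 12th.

augmented 5th

Each octave removed subtracts seven from the number: 12 − 7 = 5.
Quality carries through unchanged, so the simple form is an augmented fifth.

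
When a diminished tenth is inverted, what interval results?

augmented sixth

First reduce the compound diminished tenth to its simple form, a diminished third.
Inverted interval numbers add to nine, so a third pairs with a sixth (3 + 6 = 9).
The quality also flips — diminished becomes augmented — giving an augmented sixth.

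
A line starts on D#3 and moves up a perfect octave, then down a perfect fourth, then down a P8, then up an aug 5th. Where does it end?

E##3

Up a perfect octave from D#3: D#4 (12 semitones up).
A perfect fourth down from D#4 is A#3.
A perfect octave down from A#3 is A#2.
A#2 up an augmented fifth → E##3 (8 semitones).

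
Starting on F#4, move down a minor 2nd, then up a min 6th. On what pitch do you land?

C#5

Down a minor second from F#4: E#4 (1 semitone down).
Up a minor sixth from E#4: C#5 (8 semitones up).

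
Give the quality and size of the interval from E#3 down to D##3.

minor second

Descending from E#3 to D##3 is the same interval as ascending D##3 to E#3.
D to E spans two letter names (D-E): a second.
A major second would be 2 semitones, but D##3 to E#3 is 1 — one semitone narrower, making it a minor second.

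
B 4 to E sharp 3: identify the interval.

Descending from B4 to E#3 is the same interval as ascending E#3 to B4.
E to B spans five letter names (E-F-G-A-B), plus an octave: a twelfth.
E#3 to B4 spans 18 semitones — one semitone narrower than the perfect twelfth (19) — giving a diminished twelfth.
(Equivalently, a compound diminished fifth: a diminished fifth plus an octave.)

diminished twelfth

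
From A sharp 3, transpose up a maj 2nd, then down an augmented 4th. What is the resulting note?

F sharp 3

Up a major second from A#3: B#3 (2 semitones up).
An augmented fourth down from B#3 is F#3.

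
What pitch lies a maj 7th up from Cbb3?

Counting seven letter names up from C lands on B.
Moving 11 semitones up from Cbb3 (the size of a major seventh) reaches Bbb3.

Bbb3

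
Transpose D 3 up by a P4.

The fourth takes the letter from D up to G.
A perfect fourth spans 5 semitones, so from D3 the target pitch is G3.

G 3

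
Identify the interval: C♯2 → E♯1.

minor sixth

Descending from C#2 to E#1 is the same interval as ascending E#1 to C#2.
E to C spans six letter names (E-F-G-A-B-C): a sixth.
E#1 to C#2 is 8 semitones, a half step short of the major sixth (9), so this is minor.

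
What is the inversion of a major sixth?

Inverted interval numbers add to nine, so a sixth pairs with a third (6 + 3 = 9).
Quality inverts too: major becomes minor. That makes the inversion a minor third.

minor third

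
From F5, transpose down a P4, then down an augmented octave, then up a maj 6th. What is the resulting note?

Down a perfect fourth from F5: C5 (5 semitones down).
C5 down an augmented octave → Cb4 (13 semitones).
Up a major sixth from Cb4: Ab4 (9 semitones up).

Ab4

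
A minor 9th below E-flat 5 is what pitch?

Two letters down from E (plus an octave) reaches D.
A minor ninth is 13 semitones; 13 semitones down from Eb5 gives D4.

D 4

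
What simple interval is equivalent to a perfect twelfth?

perfect fifth

Take out an octave (7 from the number): 12 − 7 = 5.
Quality carries through unchanged, so the simple form is a perfect fifth.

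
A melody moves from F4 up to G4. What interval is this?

major second

F to G spans two letter names (F-G), so the interval is some kind of second.
F4 to G4 is 2 semitones, matching the major second exactly, so the quality is major.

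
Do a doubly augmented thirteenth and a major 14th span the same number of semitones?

Both span 23 semitones: a doubly augmented thirteenth and a major fourteenth are the same chromatic distance.

Yes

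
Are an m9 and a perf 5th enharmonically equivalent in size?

No

A minor ninth is 13 semitones but a perfect fifth is 7 semitones — different sizes.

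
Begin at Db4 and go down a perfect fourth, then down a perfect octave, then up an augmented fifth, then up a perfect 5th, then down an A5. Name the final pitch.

Eb3

Down a perfect fourth from Db4: Ab3 (5 semitones down).
Ab3 down a perfect octave → Ab2 (12 semitones).
Ab2 up an augmented fifth → E3 (8 semitones).
E3 up a perfect fifth → B3 (7 semitones).
An augmented fifth down from B3 is Eb3.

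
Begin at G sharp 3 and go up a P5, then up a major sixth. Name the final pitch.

Up a perfect fifth from G#3: D#4 (7 semitones up).
Up a major sixth from D#4: B#4 (9 semitones up).

B sharp 4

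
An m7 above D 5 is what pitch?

The seventh takes the letter from D up to C.
A minor seventh is 10 semitones; 10 semitones up from D5 gives C6.

C 6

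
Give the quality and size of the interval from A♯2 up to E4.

diminished twelfth

A to E spans five letter names (A-B-C-D-E), plus an octave, so the interval is some kind of twelfth.
The perfect twelfth is 19 semitones; here we have 18, one semitone narrower: diminished.
(Equivalently, a compound diminished fifth: a diminished fifth plus an octave.)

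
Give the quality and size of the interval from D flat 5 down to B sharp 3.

dd10

Descending from Db5 to B#3 is the same interval as ascending B#3 to Db5.
B to D spans three letter names (B-C-D), plus an octave: a tenth.
A major tenth would be 16 semitones; B#3 to Db5 is 13, three semitones narrower, so the interval is doubly diminished.
(Equivalently, a compound doubly diminished third: a doubly diminished third plus an octave.)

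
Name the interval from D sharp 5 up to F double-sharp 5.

major third

D to F spans three letter names (D-E-F) — that makes it a third of some quality.
D#5 to F##5 is 4 semitones, matching the major third exactly, so the quality is major.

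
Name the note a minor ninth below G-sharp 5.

F-double-sharp 4

Two letters down from G (plus an octave) reaches F.
A minor ninth spans 13 semitones, so from G#5 the target pitch is F##4.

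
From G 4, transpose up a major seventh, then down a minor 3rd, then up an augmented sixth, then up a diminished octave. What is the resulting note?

B sharp 6

Up a major seventh from G4: F#5 (11 semitones up).
Down a minor third from F#5: D#5 (3 semitones down).
Up an augmented sixth from D#5: B##5 (10 semitones up).
Up a diminished octave from B##5: B#6 (11 semitones up).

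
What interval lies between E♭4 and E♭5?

perfect 8th

E to E is the same letter name, plus an octave — that makes it an octave of some quality.
The perfect octave spans 12 semitones, and Eb4 to Eb5 is exactly 12 semitones — so this is a perfect octave.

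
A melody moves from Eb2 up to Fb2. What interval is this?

E to F spans two letter names (E-F), so the interval is some kind of second.
Eb2 to Fb2 is 1 semitone, a half step short of the major second (2), so this is minor.

minor second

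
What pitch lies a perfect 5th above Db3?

Ab3

Counting five letter names up from D lands on A.
A perfect fifth spans 7 semitones, so from Db3 the target pitch is Ab3.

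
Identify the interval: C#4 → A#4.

major sixth

C to A spans six letter names (C-D-E-F-G-A), so the interval is some kind of sixth.
Counting semitones, C#4→A#4 is 9, which is the major sixth.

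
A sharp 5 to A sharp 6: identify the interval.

A to A is the same letter name, plus an octave: an octave.
The perfect octave spans 12 semitones, and A#5 to A#6 is exactly 12 semitones — so this is a perfect octave.

perfect octave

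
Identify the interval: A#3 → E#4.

perfect fifth

A to E spans five letter names (A-B-C-D-E): a fifth.
Counting semitones, A#3→E#4 is 7, which is the perfect fifth.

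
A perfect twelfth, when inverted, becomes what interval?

P4

First reduce the compound perfect twelfth to its simple form, a perfect fifth.
Interval numbers invert to sum to nine: 5 + 4 = 9, so a fifth inverts to a fourth.
The quality also flips — perfect stays perfect — giving a perfect fourth.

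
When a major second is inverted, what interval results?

Inverted interval numbers add to nine, so a second pairs with a seventh (2 + 7 = 9).
And major becomes minor under inversion, so we get a minor seventh.

m7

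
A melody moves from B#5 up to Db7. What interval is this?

B to D spans three letter names (B-C-D), plus an octave — that makes it a tenth of some quality.
A major tenth would be 16 semitones; B#5 to Db7 is 13, three semitones narrower, so the interval is doubly diminished.
(Equivalently, a compound doubly diminished third: a doubly diminished third plus an octave.)

dd10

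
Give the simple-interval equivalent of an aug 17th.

Subtracting seven from the interval number removes an octave: 17 − 14 = 3.
So an augmented seventeenth is 2 octaves plus an augmented third. The quality is unchanged.

A3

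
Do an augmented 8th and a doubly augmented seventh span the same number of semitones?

Yes

An augmented octave spans 13 semitones, and a doubly augmented seventh also spans 13 semitones — they're enharmonic.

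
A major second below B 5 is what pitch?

A 5

Counting two letter names down from B lands on A.
A major second is 2 semitones; 2 semitones down from B5 gives A5.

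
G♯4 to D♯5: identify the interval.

G to D spans five letter names (G-A-B-C-D): a fifth.
The perfect fifth spans 7 semitones, and G#4 to D#5 is exactly 7 semitones — so this is a perfect fifth.

P5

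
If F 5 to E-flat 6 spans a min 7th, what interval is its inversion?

Interval numbers invert to sum to nine: 7 + 2 = 9, so a seventh inverts to a second.
The quality also flips — minor becomes major — giving a major second.

major 2nd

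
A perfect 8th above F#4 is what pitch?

For an octave the letter name doesn't change: still F, an octave up.
A perfect octave is 12 semitones; 12 semitones up from F#4 gives F#5.

F#5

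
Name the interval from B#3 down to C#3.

major seventh

Descending from B#3 to C#3 is the same interval as ascending C#3 to B#3.
C to B spans seven letter names (C-D-E-F-G-A-B) — that makes it a seventh of some quality.
Counting semitones, C#3→B#3 is 11, which is the major seventh.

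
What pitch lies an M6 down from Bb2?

Db2

The sixth takes the letter from B down to D.
A major sixth spans 9 semitones, so from Bb2 the target pitch is Db2.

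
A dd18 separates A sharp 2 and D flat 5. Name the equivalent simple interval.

Subtracting seven from the interval number removes an octave: 18 − 14 = 4.
So a doubly diminished eighteenth is 2 octaves plus a doubly diminished fourth. The quality is unchanged.

doubly diminished fourth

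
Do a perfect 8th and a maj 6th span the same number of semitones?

No

A perfect octave is 12 semitones but a major sixth is 9 semitones — different sizes.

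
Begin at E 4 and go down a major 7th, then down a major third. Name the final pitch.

A major seventh down from E4 is F3.
F3 down a major third → Db3 (4 semitones).

D flat 3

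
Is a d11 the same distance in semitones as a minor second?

No

A diminished eleventh is 16 semitones but a minor second is 1 semitone — different sizes.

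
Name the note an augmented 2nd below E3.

Two letter names down from E: D.
Moving 3 semitones down from E3 (the size of an augmented second) reaches Db3.

Db3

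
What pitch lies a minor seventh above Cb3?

The seventh takes the letter from C up to B.
Moving 10 semitones up from Cb3 (the size of a minor seventh) reaches Bbb3.

Bbb3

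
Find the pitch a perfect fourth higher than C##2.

F##2

The fourth takes the letter from C up to F.
Moving 5 semitones up from C##2 (the size of a perfect fourth) reaches F##2.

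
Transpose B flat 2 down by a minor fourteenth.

C 1

The fourteenth's letter: B down seven letter names plus an octave → C.
A minor fourteenth is 22 semitones; 22 semitones down from Bb2 gives C1.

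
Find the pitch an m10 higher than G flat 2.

The tenth's letter: G up three letter names plus an octave → B.
Moving 15 semitones up from Gb2 (the size of a minor tenth) reaches Bbb3.

B double-flat 3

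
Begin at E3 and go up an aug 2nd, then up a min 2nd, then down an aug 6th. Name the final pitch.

Bb2

Up an augmented second from E3: F##3 (3 semitones up).
F##3 up a minor second → G#3 (1 semitone).
G#3 down an augmented sixth → Bb2 (10 semitones).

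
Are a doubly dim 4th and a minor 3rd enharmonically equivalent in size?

A doubly diminished fourth = 3 semitones = a minor third; enharmonically equal.

Yes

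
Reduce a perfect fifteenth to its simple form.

Each octave removed subtracts seven from the number: 15 − 7 = 8.
Quality carries through unchanged, so the simple form is a perfect octave.

perfect octave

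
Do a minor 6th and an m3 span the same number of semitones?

A minor sixth is 8 semitones but a minor third is 3 semitones — different sizes.

No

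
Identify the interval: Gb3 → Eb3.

Descending from Gb3 to Eb3 is the same interval as ascending Eb3 to Gb3.
E to G spans three letter names (E-F-G), so the interval is some kind of third.
Eb3 to Gb3 is 3 semitones, a half step short of the major third (4), so this is minor.

minor third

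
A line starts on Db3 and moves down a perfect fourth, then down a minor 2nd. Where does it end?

Db3 down a perfect fourth → Ab2 (5 semitones).
A minor second down from Ab2 is G2.

G2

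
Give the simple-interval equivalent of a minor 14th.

Each octave removed subtracts seven from the number: 14 − 7 = 7.
That makes a minor fourteenth a compound minor seventh — an octave plus a minor seventh.

minor 7th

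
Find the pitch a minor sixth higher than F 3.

Counting six letter names up from F lands on D.
A minor sixth is 8 semitones; 8 semitones up from F3 gives Db4.

D flat 4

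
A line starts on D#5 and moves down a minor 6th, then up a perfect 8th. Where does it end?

F##5

Down a minor sixth from D#5: F##4 (8 semitones down).
Up a perfect octave from F##4: F##5 (12 semitones up).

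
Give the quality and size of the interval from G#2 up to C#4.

perfect eleventh

G to C spans four letter names (G-A-B-C), plus an octave, so the interval is some kind of eleventh.
The perfect eleventh spans 17 semitones, and G#2 to C#4 is exactly 17 semitones — so this is a perfect eleventh.
(Equivalently, a compound perfect fourth: a perfect fourth plus an octave.)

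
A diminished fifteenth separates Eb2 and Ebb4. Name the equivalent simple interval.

Each octave removed subtracts seven from the number: 15 − 7 = 8.
That makes a diminished fifteenth a compound diminished octave — an octave plus a diminished octave.

d8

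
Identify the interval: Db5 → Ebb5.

minor second

D to E spans two letter names (D-E) — that makes it a second of some quality.
A major second would be 2 semitones, but Db5 to Ebb5 is 1 — one semitone narrower, making it a minor second.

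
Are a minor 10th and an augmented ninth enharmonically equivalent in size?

Yes

A minor tenth = 15 semitones = an augmented ninth; enharmonically equal.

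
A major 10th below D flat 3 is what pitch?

The tenth's letter: D down three letter names plus an octave → B.
A major tenth spans 16 semitones, so from Db3 the target pitch is Bbb1.

B double-flat 1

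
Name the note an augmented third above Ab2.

C#3

The third takes the letter from A up to C.
An augmented third is 5 semitones; 5 semitones up from Ab2 gives C#3.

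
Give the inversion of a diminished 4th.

The rule of nine gives the new number: 9 − 4 = 5, so a fourth becomes a fifth.
And diminished becomes augmented under inversion, so we get an augmented fifth.

A5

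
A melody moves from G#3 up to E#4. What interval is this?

G to E spans six letter names (G-A-B-C-D-E), so the interval is some kind of sixth.
The major sixth spans 9 semitones, and G#3 to E#4 is exactly 9 semitones — so this is a major sixth.

major sixth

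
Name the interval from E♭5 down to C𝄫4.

Descending from Eb5 to Cbb4 is the same interval as ascending Cbb4 to Eb5.
C to E spans three letter names (C-D-E), plus an octave — that makes it a tenth of some quality.
Cbb4 to Eb5 spans 17 semitones — one semitone wider than the major tenth (16) — giving an augmented tenth.
(Equivalently, a compound augmented third: an augmented third plus an octave.)

augmented tenth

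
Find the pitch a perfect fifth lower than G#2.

C#2

The fifth takes the letter from G down to C.
A perfect fifth spans 7 semitones, so from G#2 the target pitch is C#2.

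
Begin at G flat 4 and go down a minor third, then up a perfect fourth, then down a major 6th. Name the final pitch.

C flat 4

Down a minor third from Gb4: Eb4 (3 semitones down).
A perfect fourth up from Eb4 is Ab4.
Down a major sixth from Ab4: Cb4 (9 semitones down).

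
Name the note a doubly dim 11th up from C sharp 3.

F flat 4

The eleventh's letter: C up four letter names plus an octave → F.
A doubly diminished eleventh spans 15 semitones, so from C#3 the target pitch is Fb4.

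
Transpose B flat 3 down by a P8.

An octave keeps the letter name B, an octave down from B.
Moving 12 semitones down from Bb3 (the size of a perfect octave) reaches Bb2.

B flat 2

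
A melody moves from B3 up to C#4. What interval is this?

M2

B to C spans two letter names (B-C), so the interval is some kind of second.
B3 to C#4 is 2 semitones, matching the major second exactly, so the quality is major.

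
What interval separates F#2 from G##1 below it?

Descending from F#2 to G##1 is the same interval as ascending G##1 to F#2.
G to F spans seven letter names (G-A-B-C-D-E-F), so the interval is some kind of seventh.
A major seventh would be 11 semitones; G##1 to F#2 is 9, two semitones narrower, so the interval is diminished.

diminished seventh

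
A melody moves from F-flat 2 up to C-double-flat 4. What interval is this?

F to C spans five letter names (F-G-A-B-C), plus an octave: a twelfth.
A perfect twelfth would be 19 semitones; Fb2 to Cbb4 is 18, one semitone narrower, so the interval is diminished.
(Equivalently, a compound diminished fifth: a diminished fifth plus an octave.)

d12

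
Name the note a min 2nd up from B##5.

Two letter names up from B: C.
A minor second is 1 semitone; 1 semitone up from B##5 gives C##6.

C##6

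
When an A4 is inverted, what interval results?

The rule of nine gives the new number: 9 − 4 = 5, so a fourth becomes a fifth.
The quality also flips — augmented becomes diminished — giving a diminished fifth.

diminished 5th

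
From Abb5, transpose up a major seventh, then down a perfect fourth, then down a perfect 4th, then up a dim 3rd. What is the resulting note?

Up a major seventh from Abb5: Gb6 (11 semitones up).
A perfect fourth down from Gb6 is Db6.
Down a perfect fourth from Db6: Ab5 (5 semitones down).
A diminished third up from Ab5 is Cbb6.

Cbb6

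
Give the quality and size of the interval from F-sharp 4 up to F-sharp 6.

F to F is the same letter name, plus 2 octaves: a fifteenth.
Counting semitones, F#4→F#6 is 24, which is the perfect fifteenth.
(Equivalently, a compound perfect octave: a perfect octave plus an octave.)

P15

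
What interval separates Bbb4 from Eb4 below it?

Descending from Bbb4 to Eb4 is the same interval as ascending Eb4 to Bbb4.
E to B spans five letter names (E-F-G-A-B), so the interval is some kind of fifth.
A perfect fifth would be 7 semitones; Eb4 to Bbb4 is 6, one semitone narrower, so the interval is diminished.

d5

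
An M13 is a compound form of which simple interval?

major sixth

Take out an octave (7 from the number): 13 − 7 = 6.
That makes a major thirteenth a compound major sixth — an octave plus a major sixth.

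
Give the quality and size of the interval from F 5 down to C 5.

P4

Descending from F5 to C5 is the same interval as ascending C5 to F5.
C to F spans four letter names (C-D-E-F), so the interval is some kind of fourth.
C5 to F5 is 5 semitones, matching the perfect fourth exactly, so the quality is perfect.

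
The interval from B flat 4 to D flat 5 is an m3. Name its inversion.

major sixth

The rule of nine gives the new number: 9 − 3 = 6, so a third becomes a sixth.
Quality inverts too: minor becomes major. That makes the inversion a major sixth.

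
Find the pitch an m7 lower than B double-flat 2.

C flat 2

Counting seven letter names down from B lands on C.
A minor seventh is 10 semitones; 10 semitones down from Bbb2 gives Cb2.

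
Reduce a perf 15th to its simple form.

Subtracting seven from the interval number removes an octave: 15 − 7 = 8.
Quality carries through unchanged, so the simple form is a perfect octave.

P8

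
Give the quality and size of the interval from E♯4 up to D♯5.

minor seventh

E to D spans seven letter names (E-F-G-A-B-C-D) — that makes it a seventh of some quality.
E#4 to D#5 is 10 semitones, a half step short of the major seventh (11), so this is minor.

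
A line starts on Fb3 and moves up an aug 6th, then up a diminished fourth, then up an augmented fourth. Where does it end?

An augmented sixth up from Fb3 is D4.
Up a diminished fourth from D4: Gb4 (4 semitones up).
Up an augmented fourth from Gb4: C5 (6 semitones up).

C5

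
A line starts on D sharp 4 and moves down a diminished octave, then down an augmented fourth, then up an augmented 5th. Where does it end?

A diminished octave down from D#4 is D##3.
D##3 down an augmented fourth → A#2 (6 semitones).
An augmented fifth up from A#2 is E##3.

E double-sharp 3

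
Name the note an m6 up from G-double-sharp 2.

Six letter names up from G: E.
A minor sixth is 8 semitones; 8 semitones up from G##2 gives E#3.

E-sharp 3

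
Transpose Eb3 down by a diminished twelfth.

A1

Counting five letter names plus an octave down from E lands on A.
A diminished twelfth spans 18 semitones, so from Eb3 the target pitch is A1.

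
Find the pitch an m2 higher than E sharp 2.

F sharp 2

The second takes the letter from E up to F.
A minor second is 1 semitone; 1 semitone up from E#2 gives F#2.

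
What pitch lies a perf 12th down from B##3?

E##2

The twelfth's letter: B down five letter names plus an octave → E.
A perfect twelfth spans 19 semitones, so from B##3 the target pitch is E##2.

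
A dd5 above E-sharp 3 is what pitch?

Five letter names up from E: B.
Moving 5 semitones up from E#3 (the size of a doubly diminished fifth) reaches Bb3.

B-flat 3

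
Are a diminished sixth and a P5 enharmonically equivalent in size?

A diminished sixth = 7 semitones = a perfect fifth; enharmonically equal.

Yes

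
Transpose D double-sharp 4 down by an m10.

The tenth's letter: D down three letter names plus an octave → B.
A minor tenth is 15 semitones; 15 semitones down from D##4 gives B##2.

B double-sharp 2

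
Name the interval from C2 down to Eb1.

major sixth

Descending from C2 to Eb1 is the same interval as ascending Eb1 to C2.
E to C spans six letter names (E-F-G-A-B-C), so the interval is some kind of sixth.
Eb1 to C2 is 9 semitones, matching the major sixth exactly, so the quality is major.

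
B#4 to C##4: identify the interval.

m7

Descending from B#4 to C##4 is the same interval as ascending C##4 to B#4.
C to B spans seven letter names (C-D-E-F-G-A-B) — that makes it a seventh of some quality.
C##4 to B#4 is 10 semitones, a half step short of the major seventh (11), so this is minor.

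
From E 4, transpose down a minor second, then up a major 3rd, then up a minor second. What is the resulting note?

E4 down a minor second → D#4 (1 semitone).
A major third up from D#4 is F##4.
Up a minor second from F##4: G#4 (1 semitone up).

G sharp 4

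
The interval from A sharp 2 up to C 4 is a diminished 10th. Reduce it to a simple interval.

Each octave removed subtracts seven from the number: 10 − 7 = 3.
That makes a diminished tenth a compound diminished third — an octave plus a diminished third.

diminished 3rd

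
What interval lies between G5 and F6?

minor 7th

G to F spans seven letter names (G-A-B-C-D-E-F), so the interval is some kind of seventh.
G5 to F6 is 10 semitones, a half step short of the major seventh (11), so this is minor.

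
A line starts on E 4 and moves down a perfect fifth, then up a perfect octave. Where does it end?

Down a perfect fifth from E4: A3 (7 semitones down).
A perfect octave up from A3 is A4.

A 4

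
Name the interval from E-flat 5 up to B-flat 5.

P5

E to B spans five letter names (E-F-G-A-B) — that makes it a fifth of some quality.
Counting semitones, Eb5→Bb5 is 7, which is the perfect fifth.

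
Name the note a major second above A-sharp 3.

B-sharp 3

Two letter names up from A: B.
A major second spans 2 semitones, so from A#3 the target pitch is B#3.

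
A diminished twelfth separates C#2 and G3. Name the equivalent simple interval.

Subtracting seven from the interval number removes an octave: 12 − 7 = 5.
That makes a diminished twelfth a compound diminished fifth — an octave plus a diminished fifth.

diminished 5th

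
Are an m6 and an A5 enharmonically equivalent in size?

Yes

Both span 8 semitones: a minor sixth and an augmented fifth are the same chromatic distance.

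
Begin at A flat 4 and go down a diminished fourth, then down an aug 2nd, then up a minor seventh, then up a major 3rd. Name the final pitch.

E flat 5

Down a diminished fourth from Ab4: E4 (4 semitones down).
Down an augmented second from E4: Db4 (3 semitones down).
A minor seventh up from Db4 is Cb5.
Cb5 up a major third → Eb5 (4 semitones).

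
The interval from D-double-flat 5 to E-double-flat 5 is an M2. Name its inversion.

minor 7th

Inverted interval numbers add to nine, so a second pairs with a seventh (2 + 7 = 9).
Quality inverts too: major becomes minor. That makes the inversion a minor seventh.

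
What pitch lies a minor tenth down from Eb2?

C1

Counting three letter names plus an octave down from E lands on C.
A minor tenth spans 15 semitones, so from Eb2 the target pitch is C1.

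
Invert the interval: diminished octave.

A1

Interval numbers invert to sum to nine: 8 + 1 = 9, so an octave inverts to a unison.
Quality inverts too: diminished becomes augmented. That makes the inversion an augmented unison.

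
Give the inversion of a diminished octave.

The rule of nine gives the new number: 9 − 8 = 1, so an octave becomes a unison.
And diminished becomes augmented under inversion, so we get an augmented unison.

augmented 1st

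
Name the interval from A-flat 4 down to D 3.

diminished twelfth

Descending from Ab4 to D3 is the same interval as ascending D3 to Ab4.
D to A spans five letter names (D-E-F-G-A), plus an octave, so the interval is some kind of twelfth.
D3 to Ab4 spans 18 semitones — one semitone narrower than the perfect twelfth (19) — giving a diminished twelfth.
(Equivalently, a compound diminished fifth: a diminished fifth plus an octave.)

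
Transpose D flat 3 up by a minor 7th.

Counting seven letter names up from D lands on C.
A minor seventh is 10 semitones; 10 semitones up from Db3 gives Cb4.

C flat 4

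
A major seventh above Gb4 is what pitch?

Counting seven letter names up from G lands on F.
A major seventh spans 11 semitones, so from Gb4 the target pitch is F5.

F5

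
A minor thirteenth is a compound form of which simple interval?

Subtracting seven from the interval number removes an octave: 13 − 7 = 6.
Quality carries through unchanged, so the simple form is a minor sixth.

m6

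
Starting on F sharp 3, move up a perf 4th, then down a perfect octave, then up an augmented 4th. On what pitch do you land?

E sharp 3

A perfect fourth up from F#3 is B3.
Down a perfect octave from B3: B2 (12 semitones down).
B2 up an augmented fourth → E#3 (6 semitones).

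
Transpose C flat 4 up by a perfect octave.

For an octave the letter name doesn't change: still C, an octave up.
Moving 12 semitones up from Cb4 (the size of a perfect octave) reaches Cb5.

C flat 5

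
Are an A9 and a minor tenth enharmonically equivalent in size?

An augmented ninth = 15 semitones = a minor tenth; enharmonically equal.

Yes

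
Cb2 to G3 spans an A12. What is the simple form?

A5

Subtracting seven from the interval number removes an octave: 12 − 7 = 5.
Quality carries through unchanged, so the simple form is an augmented fifth.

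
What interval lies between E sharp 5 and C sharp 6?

E to C spans six letter names (E-F-G-A-B-C), so the interval is some kind of sixth.
At 8 semitones, E#5→C#6 falls one short of a major sixth: minor.

minor 6th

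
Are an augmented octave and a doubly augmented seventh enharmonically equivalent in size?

Both span 13 semitones: an augmented octave and a doubly augmented seventh are the same chromatic distance.

Yes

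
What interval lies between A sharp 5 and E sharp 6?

perfect fifth

A to E spans five letter names (A-B-C-D-E) — that makes it a fifth of some quality.
Counting semitones, A#5→E#6 is 7, which is the perfect fifth.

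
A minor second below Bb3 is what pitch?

Counting two letter names down from B lands on A.
Moving 1 semitone down from Bb3 (the size of a minor second) reaches A3.

A3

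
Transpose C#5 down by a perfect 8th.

C#4

The letter stays C (same as the start), shifted an octave down.
Moving 12 semitones down from C#5 (the size of a perfect octave) reaches C#4.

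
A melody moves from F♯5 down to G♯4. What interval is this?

Descending from F#5 to G#4 is the same interval as ascending G#4 to F#5.
G to F spans seven letter names (G-A-B-C-D-E-F) — that makes it a seventh of some quality.
G#4 to F#5 is 10 semitones, a half step short of the major seventh (11), so this is minor.

minor seventh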